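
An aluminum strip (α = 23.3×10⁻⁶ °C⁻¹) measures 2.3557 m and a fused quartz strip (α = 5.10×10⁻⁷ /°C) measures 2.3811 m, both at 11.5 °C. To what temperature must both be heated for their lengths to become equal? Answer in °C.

Equal length when α₁L₁ΔT − α₂L₂ΔT = L₂ − L₁ = 2.54×10⁻² m
α₁L₁ = 5.488781×10⁻⁵, α₂L₂ = 1.214361×10⁻⁶ → Δ(αL) = 5.3673449×10⁻⁵ m/K
ΔT = 2.54×10⁻² / 5.3673449×10⁻⁵ = 473.232 K, so T = 11.5 + 473.232 = 484.732 °C

T = 484.7 °C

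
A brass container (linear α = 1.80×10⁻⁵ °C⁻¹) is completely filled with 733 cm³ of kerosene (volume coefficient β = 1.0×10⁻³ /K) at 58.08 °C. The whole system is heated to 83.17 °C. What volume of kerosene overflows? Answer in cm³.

17.4 cm³

The container also expands: β_container ≈ 3α = 5.4×10⁻⁵ /K
Net overflow = V₀(β_liq − 3α_cont)ΔT
β − 3α = 1.00×10⁻³ − 5.4×10⁻⁵ = 9.46×10⁻⁴ /K; ΔT = 25.09 K
ΔV = 733 × 9.46×10⁻⁴ × 25.09 = 17.4 cm³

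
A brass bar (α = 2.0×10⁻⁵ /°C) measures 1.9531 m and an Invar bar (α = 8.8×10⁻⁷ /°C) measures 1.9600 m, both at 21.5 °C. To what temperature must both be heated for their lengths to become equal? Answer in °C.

T = 206.3 °C

L₁(1 + α₁ΔT) = L₂(1 + α₂ΔT) ⇒ ΔT = (L₂ − L₁)/(α₁L₁ − α₂L₂)
L₂ − L₁ = 1.9600 − 1.9531 = 6.90×10⁻³ m
α₁L₁ − α₂L₂ = 2.0×10⁻⁵×1.9531 − 8.8×10⁻⁷×1.9600 = 3.73372×10⁻⁵ m/K
ΔT = 6.90×10⁻³ / 3.73372×10⁻⁵ = 184.802 K
T = 21.5 + 184.802 = 206.302 °C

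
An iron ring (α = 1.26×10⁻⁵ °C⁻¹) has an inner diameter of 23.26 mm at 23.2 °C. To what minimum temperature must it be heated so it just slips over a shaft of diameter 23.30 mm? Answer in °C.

Required Δd = 23.30 − 23.26 = 0.04 mm
Δd = αd₀ΔT ⇒ ΔT = Δd/(αd₀) = 0.04 / (1.26×10⁻⁵ × 23.26) = 136.48 K
T_min = 23.2 + 136.48 = 159.68 °C

T = 160 °C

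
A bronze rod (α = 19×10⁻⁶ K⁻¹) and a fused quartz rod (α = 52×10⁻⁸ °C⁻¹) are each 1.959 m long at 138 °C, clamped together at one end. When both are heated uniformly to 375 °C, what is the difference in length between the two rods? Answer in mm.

ΔT = 237 K
bronze: ΔL = 19×10⁻⁶ × 1.959 m × 237 = 8.8214×10⁻³ m = 8.8214 mm
fused quartz: ΔL = 52×10⁻⁸ × 1.959 m × 237 = 2.4143×10⁻⁴ m = 0.24143 mm
difference = 8.8214 − 0.24143 = 8.57997 mm

8.58 mm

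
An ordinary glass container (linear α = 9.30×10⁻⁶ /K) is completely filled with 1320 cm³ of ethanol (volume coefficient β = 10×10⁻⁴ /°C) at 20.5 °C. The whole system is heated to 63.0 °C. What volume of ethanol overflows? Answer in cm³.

54.5 cm³

The container also expands: β_container ≈ 3α = 2.79×10⁻⁵ /K
Net overflow = V₀(β_liq − 3α_cont)ΔT
β − 3α = 1.00×10⁻³ − 2.79×10⁻⁵ = 9.721×10⁻⁴ /K; ΔT = 42.5 K
ΔV = 1320 × 9.721×10⁻⁴ × 42.5 = 54.5 cm³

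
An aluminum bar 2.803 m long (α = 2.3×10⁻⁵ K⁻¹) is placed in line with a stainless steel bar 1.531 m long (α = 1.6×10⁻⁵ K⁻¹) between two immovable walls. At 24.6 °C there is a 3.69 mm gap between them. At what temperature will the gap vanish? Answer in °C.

Gap closes when ΔL₁ + ΔL₂ = 3.69 mm = 3.69×10⁻³ m
(α₁L₁ + α₂L₂)ΔT = g
α₁L₁ + α₂L₂ = 2.3×10⁻⁵×2.803 + 1.6×10⁻⁵×1.531 = 8.8965×10⁻⁵ m/K
ΔT = 3.69×10⁻³ / 8.8965×10⁻⁵ = 41.477 K
T = 24.6 + 41.477 = 66.077 °C

T = 66.1 °C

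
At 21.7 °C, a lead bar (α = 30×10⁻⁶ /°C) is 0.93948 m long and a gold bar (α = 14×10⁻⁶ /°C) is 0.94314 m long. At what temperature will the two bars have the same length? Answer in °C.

T = 266.0 °C

L₁(1 + α₁ΔT) = L₂(1 + α₂ΔT) ⇒ ΔT = (L₂ − L₁)/(α₁L₁ − α₂L₂)
L₂ − L₁ = 0.94314 − 0.93948 = 3.66×10⁻³ m
α₁L₁ − α₂L₂ = 30×10⁻⁶×0.93948 − 14×10⁻⁶×0.94314 = 1.498044×10⁻⁵ m/K
ΔT = 3.66×10⁻³ / 1.498044×10⁻⁵ = 244.319 K
T = 21.7 + 244.319 = 266.019 °C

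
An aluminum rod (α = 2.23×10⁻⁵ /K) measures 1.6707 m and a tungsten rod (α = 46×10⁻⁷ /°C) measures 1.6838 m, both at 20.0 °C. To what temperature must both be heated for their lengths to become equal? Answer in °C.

Equal length when α₁L₁ΔT − α₂L₂ΔT = L₂ − L₁ = 1.31×10⁻² m
α₁L₁ = 3.725661×10⁻⁵, α₂L₂ = 7.74548×10⁻⁶ → Δ(αL) = 2.951113×10⁻⁵ m/K
ΔT = 1.31×10⁻² / 2.951113×10⁻⁵ = 443.900 K, so T = 20.0 + 443.900 = 463.900 °C

T = 463.9 °C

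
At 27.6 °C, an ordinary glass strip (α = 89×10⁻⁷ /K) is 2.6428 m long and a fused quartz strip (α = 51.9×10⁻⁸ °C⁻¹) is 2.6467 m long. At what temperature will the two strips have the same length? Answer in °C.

Equal length when α₁L₁ΔT − α₂L₂ΔT = L₂ − L₁ = 3.90×10⁻³ m
α₁L₁ = 2.352092×10⁻⁵, α₂L₂ = 1.3736373×10⁻⁶ → Δ(αL) = 2.21472827×10⁻⁵ m/K
ΔT = 3.90×10⁻³ / 2.21472827×10⁻⁵ = 176.094 K, so T = 27.6 + 176.094 = 203.694 °C

T = 203.7 °C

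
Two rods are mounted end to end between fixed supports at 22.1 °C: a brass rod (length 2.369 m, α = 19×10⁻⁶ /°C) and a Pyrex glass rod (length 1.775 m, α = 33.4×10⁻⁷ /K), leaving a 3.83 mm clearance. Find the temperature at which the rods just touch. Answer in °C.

T = 97.3 °C

Gap closes when ΔL₁ + ΔL₂ = 3.83 mm = 3.83×10⁻³ m
(α₁L₁ + α₂L₂)ΔT = g
α₁L₁ + α₂L₂ = 19×10⁻⁶×2.369 + 33.4×10⁻⁷×1.775 = 5.09395×10⁻⁵ m/K
ΔT = 3.83×10⁻³ / 5.09395×10⁻⁵ = 75.187 K
T = 22.1 + 75.187 = 97.287 °C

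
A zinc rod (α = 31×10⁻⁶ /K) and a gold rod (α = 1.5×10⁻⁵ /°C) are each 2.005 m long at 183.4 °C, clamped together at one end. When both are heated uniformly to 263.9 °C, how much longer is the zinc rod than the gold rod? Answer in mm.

2.58 mm

ΔT = 80.5 K
zinc: ΔL = 31×10⁻⁶ × 2.005 m × 80.5 = 5.0035×10⁻³ m = 5.0035 mm
gold: ΔL = 1.5×10⁻⁵ × 2.005 m × 80.5 = 2.4210×10⁻³ m = 2.4210 mm
difference = 5.0035 − 2.4210 = 2.5825 mm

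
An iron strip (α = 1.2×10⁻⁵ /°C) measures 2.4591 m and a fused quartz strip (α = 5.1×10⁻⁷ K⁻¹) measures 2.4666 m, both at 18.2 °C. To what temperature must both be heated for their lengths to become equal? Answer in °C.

L₁(1 + α₁ΔT) = L₂(1 + α₂ΔT) ⇒ ΔT = (L₂ − L₁)/(α₁L₁ − α₂L₂)
L₂ − L₁ = 2.4666 − 2.4591 = 7.50×10⁻³ m
α₁L₁ − α₂L₂ = 1.2×10⁻⁵×2.4591 − 5.1×10⁻⁷×2.4666 = 2.8251234×10⁻⁵ m/K
ΔT = 7.50×10⁻³ / 2.8251234×10⁻⁵ = 265.475 K
T = 18.2 + 265.475 = 283.675 °C

T = 283.7 °C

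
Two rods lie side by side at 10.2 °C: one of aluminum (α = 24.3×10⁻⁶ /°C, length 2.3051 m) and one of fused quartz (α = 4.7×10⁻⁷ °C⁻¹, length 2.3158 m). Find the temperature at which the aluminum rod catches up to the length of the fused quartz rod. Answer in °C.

T = 205.0 °C

Equal length when α₁L₁ΔT − α₂L₂ΔT = L₂ − L₁ = 1.07×10⁻² m
α₁L₁ = 5.601393×10⁻⁵, α₂L₂ = 1.088426×10⁻⁶ → Δ(αL) = 5.4925504×10⁻⁵ m/K
ΔT = 1.07×10⁻² / 5.4925504×10⁻⁵ = 194.809 K, so T = 10.2 + 194.809 = 205.009 °C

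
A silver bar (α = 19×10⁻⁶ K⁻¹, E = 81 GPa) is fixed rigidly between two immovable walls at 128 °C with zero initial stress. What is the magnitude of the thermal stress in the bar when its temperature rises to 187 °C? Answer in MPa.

Fully constrained: the free strain ε = αΔT is blocked, so σ = Eε = EαΔT.
|ΔT| = 59 K
σ = 81.0×10⁹ × 19×10⁻⁶ × 59 = 9.08×10⁷ Pa

σ = 90.8 MPa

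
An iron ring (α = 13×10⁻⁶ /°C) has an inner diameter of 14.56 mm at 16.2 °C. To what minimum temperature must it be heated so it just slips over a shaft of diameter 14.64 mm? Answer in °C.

Required Δd = 14.64 − 14.56 = 0.08 mm
Δd = αd₀ΔT ⇒ ΔT = Δd/(αd₀) = 0.08 / (13×10⁻⁶ × 14.56) = 422.65 K
T_min = 16.2 + 422.65 = 438.85 °C

T = 439 °C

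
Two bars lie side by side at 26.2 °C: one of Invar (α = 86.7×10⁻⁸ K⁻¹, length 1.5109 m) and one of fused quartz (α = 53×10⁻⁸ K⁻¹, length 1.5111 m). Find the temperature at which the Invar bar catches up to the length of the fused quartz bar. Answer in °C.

L₁(1 + α₁ΔT) = L₂(1 + α₂ΔT) ⇒ ΔT = (L₂ − L₁)/(α₁L₁ − α₂L₂)
L₂ − L₁ = 1.5111 − 1.5109 = 2.00×10⁻⁴ m
α₁L₁ − α₂L₂ = 86.7×10⁻⁸×1.5109 − 53×10⁻⁸×1.5111 = 5.090673×10⁻⁷ m/K
ΔT = 2.00×10⁻⁴ / 5.090673×10⁻⁷ = 392.875 K
T = 26.2 + 392.875 = 419.075 °C

T = 419.1 °C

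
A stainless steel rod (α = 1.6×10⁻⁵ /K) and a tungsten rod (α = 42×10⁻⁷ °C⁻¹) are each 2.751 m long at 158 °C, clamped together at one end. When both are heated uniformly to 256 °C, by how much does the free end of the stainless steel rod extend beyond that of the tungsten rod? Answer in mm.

3.18 mm

ΔT = 98 K
stainless steel: ΔL = 1.6×10⁻⁵ × 2.751 m × 98 = 4.3136×10⁻³ m = 4.3136 mm
tungsten: ΔL = 42×10⁻⁷ × 2.751 m × 98 = 1.1323×10⁻³ m = 1.1323 mm
difference = 4.3136 − 1.1323 = 3.1813 mm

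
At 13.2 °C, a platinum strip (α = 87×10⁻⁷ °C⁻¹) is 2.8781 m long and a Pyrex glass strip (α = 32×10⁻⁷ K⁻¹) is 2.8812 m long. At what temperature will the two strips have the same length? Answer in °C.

T = 209.2 °C

Equal length when α₁L₁ΔT − α₂L₂ΔT = L₂ − L₁ = 3.10×10⁻³ m
α₁L₁ = 2.503947×10⁻⁵, α₂L₂ = 9.21984×10⁻⁶ → Δ(αL) = 1.581963×10⁻⁵ m/K
ΔT = 3.10×10⁻³ / 1.581963×10⁻⁵ = 195.959 K, so T = 13.2 + 195.959 = 209.159 °C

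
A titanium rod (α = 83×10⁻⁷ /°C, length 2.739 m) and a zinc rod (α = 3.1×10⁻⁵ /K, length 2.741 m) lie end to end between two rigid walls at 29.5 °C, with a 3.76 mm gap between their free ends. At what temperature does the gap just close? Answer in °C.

T = 64.4 °C

α₁L₁ = 2.27337×10⁻⁵ m/K, α₂L₂ = 8.4971×10⁻⁵ m/K → total 1.077047×10⁻⁴ m/K
ΔT = g/(α₁L₁+α₂L₂) = 3.76×10⁻³ / 1.077047×10⁻⁴ = 34.910 K
T = 29.5 + 34.910 = 64.410 °C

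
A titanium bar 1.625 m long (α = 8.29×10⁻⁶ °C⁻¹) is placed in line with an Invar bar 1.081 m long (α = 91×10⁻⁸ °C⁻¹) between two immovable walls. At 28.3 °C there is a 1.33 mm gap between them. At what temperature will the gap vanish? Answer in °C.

T = 120 °C

Gap closes when ΔL₁ + ΔL₂ = 1.33 mm = 1.33×10⁻³ m
(α₁L₁ + α₂L₂)ΔT = g
α₁L₁ + α₂L₂ = 8.29×10⁻⁶×1.625 + 91×10⁻⁸×1.081 = 1.445496×10⁻⁵ m/K
ΔT = 1.33×10⁻³ / 1.445496×10⁻⁵ = 92.01 K
T = 28.3 + 92.01 = 120.31 °C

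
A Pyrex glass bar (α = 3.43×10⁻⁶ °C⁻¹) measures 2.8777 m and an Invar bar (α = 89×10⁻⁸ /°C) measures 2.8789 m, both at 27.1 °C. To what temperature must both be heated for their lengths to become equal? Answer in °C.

Equal length when α₁L₁ΔT − α₂L₂ΔT = L₂ − L₁ = 1.20×10⁻³ m
α₁L₁ = 9.870511×10⁻⁶, α₂L₂ = 2.562221×10⁻⁶ → Δ(αL) = 7.30829×10⁻⁶ m/K
ΔT = 1.20×10⁻³ / 7.30829×10⁻⁶ = 164.197 K, so T = 27.1 + 164.197 = 191.297 °C

T = 191.3 °C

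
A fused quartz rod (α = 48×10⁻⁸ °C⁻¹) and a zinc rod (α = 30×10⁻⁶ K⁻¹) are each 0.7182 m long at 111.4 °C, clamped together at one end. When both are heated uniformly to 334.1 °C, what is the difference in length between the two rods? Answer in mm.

4.72 mm

ΔT = 222.7 K
fused quartz: ΔL = 48×10⁻⁸ × 0.7182 m × 222.7 = 7.6773×10⁻⁵ m = 0.076773 mm
zinc: ΔL = 30×10⁻⁶ × 0.7182 m × 222.7 = 4.7983×10⁻³ m = 4.7983 mm
difference = 4.7983 − 0.076773 = 4.721527 mm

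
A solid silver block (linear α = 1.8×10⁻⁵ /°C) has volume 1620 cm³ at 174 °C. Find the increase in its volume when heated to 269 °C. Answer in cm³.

ΔV = 8.31 cm³

Isotropic solid: β ≈ 3α = 5.4×10⁻⁵ /K; ΔT = 95 K
ΔV = 3αV₀ΔT = 3(1.8×10⁻⁵)(1620)(95) = 8.31 cm³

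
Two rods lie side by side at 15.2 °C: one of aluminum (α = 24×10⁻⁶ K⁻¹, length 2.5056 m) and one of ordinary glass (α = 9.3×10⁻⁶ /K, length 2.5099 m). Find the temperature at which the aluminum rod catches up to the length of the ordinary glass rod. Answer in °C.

Equal length when α₁L₁ΔT − α₂L₂ΔT = L₂ − L₁ = 4.30×10⁻³ m
α₁L₁ = 6.01344×10⁻⁵, α₂L₂ = 2.334207×10⁻⁵ → Δ(αL) = 3.679233×10⁻⁵ m/K
ΔT = 4.30×10⁻³ / 3.679233×10⁻⁵ = 116.872 K, so T = 15.2 + 116.872 = 132.072 °C

T = 132.1 °C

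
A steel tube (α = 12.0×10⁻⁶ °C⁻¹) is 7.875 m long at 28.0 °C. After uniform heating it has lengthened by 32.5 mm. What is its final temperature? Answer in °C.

T = 372 °C

ΔL = αL₀ΔT ⇒ ΔT = ΔL / (αL₀)
ΔT = 32.5×10⁻³ m / (12.0×10⁻⁶ × 7.875 m) = 343.92 K
T = 28.0 + 343.92 = 371.92 °C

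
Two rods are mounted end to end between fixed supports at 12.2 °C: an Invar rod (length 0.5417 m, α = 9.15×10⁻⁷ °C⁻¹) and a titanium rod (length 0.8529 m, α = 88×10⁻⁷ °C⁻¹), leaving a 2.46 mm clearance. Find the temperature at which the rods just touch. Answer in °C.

T = 320 °C

α₁L₁ = 4.956555×10⁻⁷ m/K, α₂L₂ = 7.50552×10⁻⁶ m/K → total 8.0011755×10⁻⁶ m/K
ΔT = g/(α₁L₁+α₂L₂) = 2.46×10⁻³ / 8.0011755×10⁻⁶ = 307.45 K
T = 12.2 + 307.45 = 319.65 °C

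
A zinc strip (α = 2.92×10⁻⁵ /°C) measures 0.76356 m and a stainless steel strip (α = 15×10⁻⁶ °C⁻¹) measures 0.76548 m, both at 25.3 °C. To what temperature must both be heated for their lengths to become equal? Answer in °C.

T = 202.9 °C

Equal length when α₁L₁ΔT − α₂L₂ΔT = L₂ − L₁ = 1.92×10⁻³ m
α₁L₁ = 2.2295952×10⁻⁵, α₂L₂ = 1.14822×10⁻⁵ → Δ(αL) = 1.0813752×10⁻⁵ m/K
ΔT = 1.92×10⁻³ / 1.0813752×10⁻⁵ = 177.552 K, so T = 25.3 + 177.552 = 202.852 °C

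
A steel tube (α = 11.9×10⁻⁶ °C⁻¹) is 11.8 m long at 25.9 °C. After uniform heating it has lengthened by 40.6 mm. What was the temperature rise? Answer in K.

ΔT = 289 K

ΔL = αL₀ΔT ⇒ ΔT = ΔL / (αL₀)
ΔT = 40.6×10⁻³ m / (11.9×10⁻⁶ × 11.8 m) = 289.13 K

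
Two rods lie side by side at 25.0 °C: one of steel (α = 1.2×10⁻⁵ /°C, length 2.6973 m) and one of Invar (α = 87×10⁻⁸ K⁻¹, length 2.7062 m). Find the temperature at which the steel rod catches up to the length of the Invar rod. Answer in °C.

T = 321.5 °C

L₁(1 + α₁ΔT) = L₂(1 + α₂ΔT) ⇒ ΔT = (L₂ − L₁)/(α₁L₁ − α₂L₂)
L₂ − L₁ = 2.7062 − 2.6973 = 8.90×10⁻³ m
α₁L₁ − α₂L₂ = 1.2×10⁻⁵×2.6973 − 87×10⁻⁸×2.7062 = 3.0013206×10⁻⁵ m/K
ΔT = 8.90×10⁻³ / 3.0013206×10⁻⁵ = 296.536 K
T = 25.0 + 296.536 = 321.536 °C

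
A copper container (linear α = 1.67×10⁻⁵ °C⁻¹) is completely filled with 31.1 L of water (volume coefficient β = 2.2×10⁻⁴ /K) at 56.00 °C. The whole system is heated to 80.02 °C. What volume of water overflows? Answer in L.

0.127 L

The container also expands: β_container ≈ 3α = 5.01×10⁻⁵ /K
Net overflow = V₀(β_liq − 3α_cont)ΔT
β − 3α = 2.20×10⁻⁴ − 5.01×10⁻⁵ = 1.699×10⁻⁴ /K; ΔT = 24.02 K
ΔV = 31.1 × 1.699×10⁻⁴ × 24.02 = 0.127 L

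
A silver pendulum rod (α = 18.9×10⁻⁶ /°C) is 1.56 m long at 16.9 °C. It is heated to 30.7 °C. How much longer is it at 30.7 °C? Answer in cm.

ΔL = 0.0407 cm

|ΔT| = |30.7 − 16.9| = 13.8 K
ΔL = αL₀ΔT = (18.9×10⁻⁶)(1.56)(13.8) = 4.07×10⁻⁴ m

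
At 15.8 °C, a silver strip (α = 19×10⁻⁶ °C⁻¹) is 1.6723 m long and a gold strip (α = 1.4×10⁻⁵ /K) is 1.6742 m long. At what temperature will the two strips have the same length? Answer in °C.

L₁(1 + α₁ΔT) = L₂(1 + α₂ΔT) ⇒ ΔT = (L₂ − L₁)/(α₁L₁ − α₂L₂)
L₂ − L₁ = 1.6742 − 1.6723 = 1.90×10⁻³ m
α₁L₁ − α₂L₂ = 19×10⁻⁶×1.6723 − 1.4×10⁻⁵×1.6742 = 8.3349×10⁻⁶ m/K
ΔT = 1.90×10⁻³ / 8.3349×10⁻⁶ = 227.957 K
T = 15.8 + 227.957 = 243.757 °C

T = 243.8 °C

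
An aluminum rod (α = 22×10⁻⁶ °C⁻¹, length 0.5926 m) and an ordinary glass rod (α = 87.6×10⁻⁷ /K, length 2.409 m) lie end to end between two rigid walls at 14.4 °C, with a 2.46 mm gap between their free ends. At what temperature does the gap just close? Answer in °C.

α₁L₁ = 1.30372×10⁻⁵ m/K, α₂L₂ = 2.110284×10⁻⁵ m/K → total 3.414004×10⁻⁵ m/K
ΔT = g/(α₁L₁+α₂L₂) = 2.46×10⁻³ / 3.414004×10⁻⁵ = 72.056 K
T = 14.4 + 72.056 = 86.456 °C

T = 86.5 °C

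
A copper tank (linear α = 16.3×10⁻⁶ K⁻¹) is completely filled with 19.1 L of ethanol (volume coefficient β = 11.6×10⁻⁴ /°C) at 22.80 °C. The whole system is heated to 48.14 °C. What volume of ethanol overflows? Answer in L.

The tank also expands: β_container ≈ 3α = 4.89×10⁻⁵ /K
Net overflow = V₀(β_liq − 3α_cont)ΔT
β − 3α = 1.16×10⁻³ − 4.89×10⁻⁵ = 1.1111×10⁻³ /K; ΔT = 25.34 K
ΔV = 19.1 × 1.1111×10⁻³ × 25.34 = 0.538 L

0.538 L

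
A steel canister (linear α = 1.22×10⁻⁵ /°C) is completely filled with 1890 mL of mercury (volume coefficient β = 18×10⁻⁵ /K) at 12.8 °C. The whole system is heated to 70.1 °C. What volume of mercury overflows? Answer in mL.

The canister also expands: β_container ≈ 3α = 3.66×10⁻⁵ /K
Net overflow = V₀(β_liq − 3α_cont)ΔT
β − 3α = 1.80×10⁻⁴ − 3.66×10⁻⁵ = 1.434×10⁻⁴ /K; ΔT = 57.3 K
ΔV = 1890 × 1.434×10⁻⁴ × 57.3 = 15.5 mL

15.5 mL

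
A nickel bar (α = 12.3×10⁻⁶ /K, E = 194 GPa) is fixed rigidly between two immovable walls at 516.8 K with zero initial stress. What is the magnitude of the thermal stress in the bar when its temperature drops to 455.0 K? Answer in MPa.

σ = 147 MPa

Fully constrained: the free strain ε = αΔT is blocked, so σ = Eε = EαΔT.
|ΔT| = 61.8 K
σ = 194×10⁹ × 12.3×10⁻⁶ × 61.8 = 1.47×10⁸ Pa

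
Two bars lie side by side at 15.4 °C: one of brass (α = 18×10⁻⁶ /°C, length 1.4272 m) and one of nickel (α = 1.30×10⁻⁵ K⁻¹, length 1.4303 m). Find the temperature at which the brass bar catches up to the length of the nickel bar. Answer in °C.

L₁(1 + α₁ΔT) = L₂(1 + α₂ΔT) ⇒ ΔT = (L₂ − L₁)/(α₁L₁ − α₂L₂)
L₂ − L₁ = 1.4303 − 1.4272 = 3.10×10⁻³ m
α₁L₁ − α₂L₂ = 18×10⁻⁶×1.4272 − 1.30×10⁻⁵×1.4303 = 7.0957×10⁻⁶ m/K
ΔT = 3.10×10⁻³ / 7.0957×10⁻⁶ = 436.884 K
T = 15.4 + 436.884 = 452.284 °C

T = 452.3 °C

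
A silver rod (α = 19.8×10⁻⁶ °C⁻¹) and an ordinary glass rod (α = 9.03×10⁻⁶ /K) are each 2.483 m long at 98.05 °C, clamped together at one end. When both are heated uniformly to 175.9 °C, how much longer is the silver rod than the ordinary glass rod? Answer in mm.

2.08 mm

ΔT = 77.85 K
silver: ΔL = 19.8×10⁻⁶ × 2.483 m × 77.85 = 3.8274×10⁻³ m = 3.8274 mm
ordinary glass: ΔL = 9.03×10⁻⁶ × 2.483 m × 77.85 = 1.7455×10⁻³ m = 1.7455 mm
difference = 3.8274 − 1.7455 = 2.0819 mm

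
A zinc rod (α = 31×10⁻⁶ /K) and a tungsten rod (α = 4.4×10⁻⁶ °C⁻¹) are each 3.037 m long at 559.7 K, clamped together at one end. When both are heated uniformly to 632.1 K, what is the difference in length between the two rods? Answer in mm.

5.85 mm

ΔT = 72.4 K
zinc: ΔL = 31×10⁻⁶ × 3.037 m × 72.4 = 6.8162×10⁻³ m = 6.8162 mm
tungsten: ΔL = 4.4×10⁻⁶ × 3.037 m × 72.4 = 9.6747×10⁻⁴ m = 0.96747 mm
difference = 6.8162 − 0.96747 = 5.84873 mm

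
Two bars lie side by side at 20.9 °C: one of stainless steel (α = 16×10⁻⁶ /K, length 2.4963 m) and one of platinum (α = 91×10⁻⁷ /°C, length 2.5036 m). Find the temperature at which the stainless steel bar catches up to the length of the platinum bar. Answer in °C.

Equal length when α₁L₁ΔT − α₂L₂ΔT = L₂ − L₁ = 7.30×10⁻³ m
α₁L₁ = 3.99408×10⁻⁵, α₂L₂ = 2.278276×10⁻⁵ → Δ(αL) = 1.715804×10⁻⁵ m/K
ΔT = 7.30×10⁻³ / 1.715804×10⁻⁵ = 425.457 K, so T = 20.9 + 425.457 = 446.357 °C

T = 446.4 °C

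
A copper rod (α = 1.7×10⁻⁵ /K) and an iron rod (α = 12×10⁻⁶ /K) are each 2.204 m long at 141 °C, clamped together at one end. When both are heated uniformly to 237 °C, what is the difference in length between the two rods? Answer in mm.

1.06 mm

ΔT = 96 K
copper: ΔL = 1.7×10⁻⁵ × 2.204 m × 96 = 3.5969×10⁻³ m = 3.5969 mm
iron: ΔL = 12×10⁻⁶ × 2.204 m × 96 = 2.5390×10⁻³ m = 2.5390 mm
difference = 3.5969 − 2.5390 = 1.0579 mm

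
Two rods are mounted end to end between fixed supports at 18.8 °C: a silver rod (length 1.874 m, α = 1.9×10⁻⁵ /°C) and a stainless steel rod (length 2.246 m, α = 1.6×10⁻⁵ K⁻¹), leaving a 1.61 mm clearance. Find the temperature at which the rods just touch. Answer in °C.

T = 41.3 °C

Gap closes when ΔL₁ + ΔL₂ = 1.61 mm = 1.61×10⁻³ m
(α₁L₁ + α₂L₂)ΔT = g
α₁L₁ + α₂L₂ = 1.9×10⁻⁵×1.874 + 1.6×10⁻⁵×2.246 = 7.1542×10⁻⁵ m/K
ΔT = 1.61×10⁻³ / 7.1542×10⁻⁵ = 22.504 K
T = 18.8 + 22.504 = 41.304 °C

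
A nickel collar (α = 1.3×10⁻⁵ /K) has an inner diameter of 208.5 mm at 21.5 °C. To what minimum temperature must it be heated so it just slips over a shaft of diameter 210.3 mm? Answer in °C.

Required Δd = 210.3 − 208.5 = 1.8 mm
Δd = αd₀ΔT ⇒ ΔT = Δd/(αd₀) = 1.8 / (1.3×10⁻⁵ × 208.5) = 664.08 K
T_min = 21.5 + 664.08 = 685.58 °C

T = 686 °C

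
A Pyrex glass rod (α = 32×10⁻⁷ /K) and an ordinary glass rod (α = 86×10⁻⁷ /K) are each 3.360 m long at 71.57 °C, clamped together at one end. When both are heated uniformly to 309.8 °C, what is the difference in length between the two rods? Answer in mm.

4.32 mm

ΔT = 238.23 K
Pyrex glass: ΔL = 32×10⁻⁷ × 3.360 m × 238.23 = 2.5614×10⁻³ m = 2.5614 mm
ordinary glass: ΔL = 86×10⁻⁷ × 3.360 m × 238.23 = 6.8839×10⁻³ m = 6.8839 mm
difference = 6.8839 − 2.5614 = 4.3225 mm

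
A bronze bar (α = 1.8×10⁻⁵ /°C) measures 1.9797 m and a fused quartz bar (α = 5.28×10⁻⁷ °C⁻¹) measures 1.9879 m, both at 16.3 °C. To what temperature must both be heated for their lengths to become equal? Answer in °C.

L₁(1 + α₁ΔT) = L₂(1 + α₂ΔT) ⇒ ΔT = (L₂ − L₁)/(α₁L₁ − α₂L₂)
L₂ − L₁ = 1.9879 − 1.9797 = 8.20×10⁻³ m
α₁L₁ − α₂L₂ = 1.8×10⁻⁵×1.9797 − 5.28×10⁻⁷×1.9879 = 3.45849888×10⁻⁵ m/K
ΔT = 8.20×10⁻³ / 3.45849888×10⁻⁵ = 237.097 K
T = 16.3 + 237.097 = 253.397 °C

T = 253.4 °C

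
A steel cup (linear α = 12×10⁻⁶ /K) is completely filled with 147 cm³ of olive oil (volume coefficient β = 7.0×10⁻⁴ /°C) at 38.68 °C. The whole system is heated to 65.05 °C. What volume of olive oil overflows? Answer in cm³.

The cup also expands: β_container ≈ 3α = 3.6×10⁻⁵ /K
Net overflow = V₀(β_liq − 3α_cont)ΔT
β − 3α = 7.00×10⁻⁴ − 3.6×10⁻⁵ = 6.64×10⁻⁴ /K; ΔT = 26.37 K
ΔV = 147 × 6.64×10⁻⁴ × 26.37 = 2.57 cm³

2.57 cm³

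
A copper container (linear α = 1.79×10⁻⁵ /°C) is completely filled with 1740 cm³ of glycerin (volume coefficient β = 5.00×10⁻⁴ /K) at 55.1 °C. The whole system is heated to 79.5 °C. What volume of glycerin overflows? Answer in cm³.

The container also expands: β_container ≈ 3α = 5.37×10⁻⁵ /K
Net overflow = V₀(β_liq − 3α_cont)ΔT
β − 3α = 5.00×10⁻⁴ − 5.37×10⁻⁵ = 4.463×10⁻⁴ /K; ΔT = 24.4 K
ΔV = 1740 × 4.463×10⁻⁴ × 24.4 = 18.9 cm³

18.9 cm³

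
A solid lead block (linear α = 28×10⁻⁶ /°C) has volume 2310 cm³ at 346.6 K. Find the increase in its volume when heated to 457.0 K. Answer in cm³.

ΔV = 21.4 cm³

Isotropic solid: β ≈ 3α = 8.4×10⁻⁵ /K; ΔT = 110.4 K
ΔV = 3αV₀ΔT = 3(28×10⁻⁶)(2310)(110.4) = 21.4 cm³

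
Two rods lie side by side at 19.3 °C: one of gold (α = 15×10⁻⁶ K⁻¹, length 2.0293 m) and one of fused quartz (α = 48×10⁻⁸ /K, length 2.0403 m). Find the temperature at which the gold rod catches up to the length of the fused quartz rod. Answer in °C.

L₁(1 + α₁ΔT) = L₂(1 + α₂ΔT) ⇒ ΔT = (L₂ − L₁)/(α₁L₁ − α₂L₂)
L₂ − L₁ = 2.0403 − 2.0293 = 1.10×10⁻² m
α₁L₁ − α₂L₂ = 15×10⁻⁶×2.0293 − 48×10⁻⁸×2.0403 = 2.9460156×10⁻⁵ m/K
ΔT = 1.10×10⁻² / 2.9460156×10⁻⁵ = 373.386 K
T = 19.3 + 373.386 = 392.686 °C

T = 392.7 °C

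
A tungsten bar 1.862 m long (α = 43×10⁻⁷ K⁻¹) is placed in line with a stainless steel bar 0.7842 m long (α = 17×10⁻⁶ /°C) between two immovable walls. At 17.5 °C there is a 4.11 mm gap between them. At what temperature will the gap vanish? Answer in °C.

T = 210 °C

Gap closes when ΔL₁ + ΔL₂ = 4.11 mm = 4.11×10⁻³ m
(α₁L₁ + α₂L₂)ΔT = g
α₁L₁ + α₂L₂ = 43×10⁻⁷×1.862 + 17×10⁻⁶×0.7842 = 2.1338×10⁻⁵ m/K
ΔT = 4.11×10⁻³ / 2.1338×10⁻⁵ = 192.61 K
T = 17.5 + 192.61 = 210.11 °C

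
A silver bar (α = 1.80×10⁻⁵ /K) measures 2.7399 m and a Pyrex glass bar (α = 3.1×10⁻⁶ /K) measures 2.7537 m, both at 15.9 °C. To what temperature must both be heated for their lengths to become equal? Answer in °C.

T = 354.3 °C

Equal length when α₁L₁ΔT − α₂L₂ΔT = L₂ − L₁ = 1.38×10⁻² m
α₁L₁ = 4.93182×10⁻⁵, α₂L₂ = 8.53647×10⁻⁶ → Δ(αL) = 4.078173×10⁻⁵ m/K
ΔT = 1.38×10⁻² / 4.078173×10⁻⁵ = 338.387 K, so T = 15.9 + 338.387 = 354.287 °C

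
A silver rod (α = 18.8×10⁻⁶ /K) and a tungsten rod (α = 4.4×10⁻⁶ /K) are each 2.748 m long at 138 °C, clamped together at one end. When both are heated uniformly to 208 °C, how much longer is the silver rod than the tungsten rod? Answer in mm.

2.77 mm

ΔT = 70 K
silver: ΔL = 18.8×10⁻⁶ × 2.748 m × 70 = 3.6164×10⁻³ m = 3.6164 mm
tungsten: ΔL = 4.4×10⁻⁶ × 2.748 m × 70 = 8.4638×10⁻⁴ m = 0.84638 mm
difference = 3.6164 − 0.84638 = 2.77002 mm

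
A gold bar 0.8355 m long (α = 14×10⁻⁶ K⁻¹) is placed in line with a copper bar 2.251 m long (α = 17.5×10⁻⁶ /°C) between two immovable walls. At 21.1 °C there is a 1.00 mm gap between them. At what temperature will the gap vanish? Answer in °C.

T = 40.7 °C

α₁L₁ = 1.1697×10⁻⁵ m/K, α₂L₂ = 3.93925×10⁻⁵ m/K → total 5.10895×10⁻⁵ m/K
ΔT = g/(α₁L₁+α₂L₂) = 1.00×10⁻³ / 5.10895×10⁻⁵ = 19.573 K
T = 21.1 + 19.573 = 40.673 °C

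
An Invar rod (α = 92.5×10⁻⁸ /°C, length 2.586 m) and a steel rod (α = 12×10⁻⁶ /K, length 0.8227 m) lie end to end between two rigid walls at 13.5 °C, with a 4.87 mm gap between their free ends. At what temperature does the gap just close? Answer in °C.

T = 411 °C

α₁L₁ = 2.39205×10⁻⁶ m/K, α₂L₂ = 9.8724×10⁻⁶ m/K → total 1.226445×10⁻⁵ m/K
ΔT = g/(α₁L₁+α₂L₂) = 4.87×10⁻³ / 1.226445×10⁻⁵ = 397.08 K
T = 13.5 + 397.08 = 410.58 °C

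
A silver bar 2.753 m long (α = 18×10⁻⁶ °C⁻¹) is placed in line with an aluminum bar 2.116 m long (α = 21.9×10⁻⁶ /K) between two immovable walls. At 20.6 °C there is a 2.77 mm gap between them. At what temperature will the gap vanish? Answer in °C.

T = 49.5 °C

Gap closes when ΔL₁ + ΔL₂ = 2.77 mm = 2.77×10⁻³ m
(α₁L₁ + α₂L₂)ΔT = g
α₁L₁ + α₂L₂ = 18×10⁻⁶×2.753 + 21.9×10⁻⁶×2.116 = 9.58944×10⁻⁵ m/K
ΔT = 2.77×10⁻³ / 9.58944×10⁻⁵ = 28.886 K
T = 20.6 + 28.886 = 49.486 °C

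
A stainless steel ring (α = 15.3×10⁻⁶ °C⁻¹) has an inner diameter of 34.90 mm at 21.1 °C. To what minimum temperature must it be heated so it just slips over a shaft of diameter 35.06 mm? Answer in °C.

T = 321 °C

Required Δd = 35.06 − 34.90 = 0.16 mm
Δd = αd₀ΔT ⇒ ΔT = Δd/(αd₀) = 0.16 / (15.3×10⁻⁶ × 34.90) = 299.64 K
T_min = 21.1 + 299.64 = 320.74 °C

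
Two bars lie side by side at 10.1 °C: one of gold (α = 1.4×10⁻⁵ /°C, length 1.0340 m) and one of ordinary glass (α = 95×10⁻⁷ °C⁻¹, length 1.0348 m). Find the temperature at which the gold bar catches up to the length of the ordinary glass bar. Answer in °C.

T = 182.3 °C

Equal length when α₁L₁ΔT − α₂L₂ΔT = L₂ − L₁ = 8.00×10⁻⁴ m
α₁L₁ = 1.4476×10⁻⁵, α₂L₂ = 9.8306×10⁻⁶ → Δ(αL) = 4.6454×10⁻⁶ m/K
ΔT = 8.00×10⁻⁴ / 4.6454×10⁻⁶ = 172.213 K, so T = 10.1 + 172.213 = 182.313 °C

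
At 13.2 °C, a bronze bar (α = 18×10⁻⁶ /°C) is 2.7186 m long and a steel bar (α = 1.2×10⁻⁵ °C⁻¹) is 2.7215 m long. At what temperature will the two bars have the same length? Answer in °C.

L₁(1 + α₁ΔT) = L₂(1 + α₂ΔT) ⇒ ΔT = (L₂ − L₁)/(α₁L₁ − α₂L₂)
L₂ − L₁ = 2.7215 − 2.7186 = 2.90×10⁻³ m
α₁L₁ − α₂L₂ = 18×10⁻⁶×2.7186 − 1.2×10⁻⁵×2.7215 = 1.62768×10⁻⁵ m/K
ΔT = 2.90×10⁻³ / 1.62768×10⁻⁵ = 178.168 K
T = 13.2 + 178.168 = 191.368 °C

T = 191.4 °C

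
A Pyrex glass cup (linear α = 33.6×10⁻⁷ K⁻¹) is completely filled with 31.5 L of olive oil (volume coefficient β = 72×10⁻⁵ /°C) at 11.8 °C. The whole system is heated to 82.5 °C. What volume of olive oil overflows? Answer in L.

The cup also expands: β_container ≈ 3α = 1.008×10⁻⁵ /K
Net overflow = V₀(β_liq − 3α_cont)ΔT
β − 3α = 7.20×10⁻⁴ − 1.008×10⁻⁵ = 7.0992×10⁻⁴ /K; ΔT = 70.7 K
ΔV = 31.5 × 7.0992×10⁻⁴ × 70.7 = 1.58 L

1.58 L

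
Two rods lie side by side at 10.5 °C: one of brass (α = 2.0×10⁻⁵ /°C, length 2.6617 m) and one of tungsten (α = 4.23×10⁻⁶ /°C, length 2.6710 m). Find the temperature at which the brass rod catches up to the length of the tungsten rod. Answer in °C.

Equal length when α₁L₁ΔT − α₂L₂ΔT = L₂ − L₁ = 9.30×10⁻³ m
α₁L₁ = 5.3234×10⁻⁵, α₂L₂ = 1.129833×10⁻⁵ → Δ(αL) = 4.193567×10⁻⁵ m/K
ΔT = 9.30×10⁻³ / 4.193567×10⁻⁵ = 221.768 K, so T = 10.5 + 221.768 = 232.268 °C

T = 232.3 °C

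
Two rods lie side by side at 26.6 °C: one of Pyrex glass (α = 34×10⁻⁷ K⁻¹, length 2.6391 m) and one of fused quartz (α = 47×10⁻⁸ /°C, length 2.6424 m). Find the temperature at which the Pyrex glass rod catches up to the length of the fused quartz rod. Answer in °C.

T = 453.5 °C

L₁(1 + α₁ΔT) = L₂(1 + α₂ΔT) ⇒ ΔT = (L₂ − L₁)/(α₁L₁ − α₂L₂)
L₂ − L₁ = 2.6424 − 2.6391 = 3.30×10⁻³ m
α₁L₁ − α₂L₂ = 34×10⁻⁷×2.6391 − 47×10⁻⁸×2.6424 = 7.731012×10⁻⁶ m/K
ΔT = 3.30×10⁻³ / 7.731012×10⁻⁶ = 426.852 K
T = 26.6 + 426.852 = 453.452 °C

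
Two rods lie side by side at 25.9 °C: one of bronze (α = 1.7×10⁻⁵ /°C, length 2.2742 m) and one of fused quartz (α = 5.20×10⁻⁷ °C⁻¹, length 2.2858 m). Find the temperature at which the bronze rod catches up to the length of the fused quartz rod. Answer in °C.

L₁(1 + α₁ΔT) = L₂(1 + α₂ΔT) ⇒ ΔT = (L₂ − L₁)/(α₁L₁ − α₂L₂)
L₂ − L₁ = 2.2858 − 2.2742 = 1.16×10⁻² m
α₁L₁ − α₂L₂ = 1.7×10⁻⁵×2.2742 − 5.20×10⁻⁷×2.2858 = 3.7472784×10⁻⁵ m/K
ΔT = 1.16×10⁻² / 3.7472784×10⁻⁵ = 309.558 K
T = 25.9 + 309.558 = 335.458 °C

T = 335.5 °C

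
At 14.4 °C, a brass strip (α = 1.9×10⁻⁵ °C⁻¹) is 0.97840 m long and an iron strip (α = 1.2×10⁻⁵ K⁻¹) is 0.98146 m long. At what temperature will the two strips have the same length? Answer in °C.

T = 463.6 °C

Equal length when α₁L₁ΔT − α₂L₂ΔT = L₂ − L₁ = 3.06×10⁻³ m
α₁L₁ = 1.85896×10⁻⁵, α₂L₂ = 1.177752×10⁻⁵ → Δ(αL) = 6.81208×10⁻⁶ m/K
ΔT = 3.06×10⁻³ / 6.81208×10⁻⁶ = 449.202 K, so T = 14.4 + 449.202 = 463.602 °C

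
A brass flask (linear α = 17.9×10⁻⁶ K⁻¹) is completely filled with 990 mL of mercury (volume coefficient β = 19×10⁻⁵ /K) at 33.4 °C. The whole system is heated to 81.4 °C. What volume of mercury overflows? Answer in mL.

6.48 mL

The flask also expands: β_container ≈ 3α = 5.37×10⁻⁵ /K
Net overflow = V₀(β_liq − 3α_cont)ΔT
β − 3α = 1.90×10⁻⁴ − 5.37×10⁻⁵ = 1.363×10⁻⁴ /K; ΔT = 48.0 K
ΔV = 990 × 1.363×10⁻⁴ × 48.0 = 6.48 mL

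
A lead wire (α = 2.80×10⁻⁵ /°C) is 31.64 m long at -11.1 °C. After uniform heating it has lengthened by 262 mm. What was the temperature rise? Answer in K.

ΔL = αL₀ΔT ⇒ ΔT = ΔL / (αL₀)
ΔT = 262×10⁻³ m / (2.80×10⁻⁵ × 31.64 m) = 295.74 K

ΔT = 296 K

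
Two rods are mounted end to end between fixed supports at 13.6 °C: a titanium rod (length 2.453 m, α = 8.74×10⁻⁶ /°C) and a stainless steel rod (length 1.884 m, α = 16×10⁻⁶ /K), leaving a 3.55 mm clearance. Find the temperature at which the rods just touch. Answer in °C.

α₁L₁ = 2.143922×10⁻⁵ m/K, α₂L₂ = 3.0144×10⁻⁵ m/K → total 5.158322×10⁻⁵ m/K
ΔT = g/(α₁L₁+α₂L₂) = 3.55×10⁻³ / 5.158322×10⁻⁵ = 68.821 K
T = 13.6 + 68.821 = 82.421 °C

T = 82.4 °C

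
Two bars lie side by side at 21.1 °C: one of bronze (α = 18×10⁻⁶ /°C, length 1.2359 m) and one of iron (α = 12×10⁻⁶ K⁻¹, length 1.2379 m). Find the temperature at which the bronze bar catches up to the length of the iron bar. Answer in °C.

Equal length when α₁L₁ΔT − α₂L₂ΔT = L₂ − L₁ = 2.00×10⁻³ m
α₁L₁ = 2.22462×10⁻⁵, α₂L₂ = 1.48548×10⁻⁵ → Δ(αL) = 7.3914×10⁻⁶ m/K
ΔT = 2.00×10⁻³ / 7.3914×10⁻⁶ = 270.585 K, so T = 21.1 + 270.585 = 291.685 °C

T = 291.7 °C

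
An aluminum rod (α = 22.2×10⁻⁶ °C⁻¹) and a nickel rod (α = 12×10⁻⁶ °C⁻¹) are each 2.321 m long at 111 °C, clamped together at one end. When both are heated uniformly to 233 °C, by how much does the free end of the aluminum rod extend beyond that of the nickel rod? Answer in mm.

ΔT = 122 K
aluminum: ΔL = 22.2×10⁻⁶ × 2.321 m × 122 = 6.2862×10⁻³ m = 6.2862 mm
nickel: ΔL = 12×10⁻⁶ × 2.321 m × 122 = 3.3979×10⁻³ m = 3.3979 mm
difference = 6.2862 − 3.3979 = 2.8883 mm

2.89 mm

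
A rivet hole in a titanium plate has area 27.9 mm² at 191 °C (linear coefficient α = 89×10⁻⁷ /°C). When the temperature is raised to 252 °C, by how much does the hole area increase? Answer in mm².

ΔA = 0.0303 mm²

Area coefficient ≈ 2α; |ΔT| = 61 K
ΔA = 2αA₀ΔT = 2(89×10⁻⁷)(27.9)(61) = 0.0303 mm²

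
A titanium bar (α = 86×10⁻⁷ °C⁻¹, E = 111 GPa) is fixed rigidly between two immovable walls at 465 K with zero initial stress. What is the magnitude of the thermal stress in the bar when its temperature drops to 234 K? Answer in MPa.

σ = 221 MPa

Fully constrained: the free strain ε = αΔT is blocked, so σ = Eε = EαΔT.
|ΔT| = 231 K
σ = 111×10⁹ × 86×10⁻⁷ × 231 = 2.21×10⁸ Pa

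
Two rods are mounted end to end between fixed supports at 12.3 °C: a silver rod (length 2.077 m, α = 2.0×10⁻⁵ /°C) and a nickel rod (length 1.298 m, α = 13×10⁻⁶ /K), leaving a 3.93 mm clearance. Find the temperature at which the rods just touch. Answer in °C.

T = 79.6 °C

Gap closes when ΔL₁ + ΔL₂ = 3.93 mm = 3.93×10⁻³ m
(α₁L₁ + α₂L₂)ΔT = g
α₁L₁ + α₂L₂ = 2.0×10⁻⁵×2.077 + 13×10⁻⁶×1.298 = 5.8414×10⁻⁵ m/K
ΔT = 3.93×10⁻³ / 5.8414×10⁻⁵ = 67.278 K
T = 12.3 + 67.278 = 79.578 °C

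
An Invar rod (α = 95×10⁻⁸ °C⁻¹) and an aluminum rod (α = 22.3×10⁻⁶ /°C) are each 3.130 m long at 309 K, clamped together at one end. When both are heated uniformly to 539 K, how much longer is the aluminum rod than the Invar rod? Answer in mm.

15.4 mm

ΔT = 230 K
Invar: ΔL = 95×10⁻⁸ × 3.130 m × 230 = 6.8390×10⁻⁴ m = 0.68390 mm
aluminum: ΔL = 22.3×10⁻⁶ × 3.130 m × 230 = 1.6054×10⁻² m = 16.054 mm
difference = 16.054 − 0.68390 = 15.3701 mm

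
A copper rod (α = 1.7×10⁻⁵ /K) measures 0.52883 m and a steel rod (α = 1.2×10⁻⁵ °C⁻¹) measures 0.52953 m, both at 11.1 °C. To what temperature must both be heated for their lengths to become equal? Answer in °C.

L₁(1 + α₁ΔT) = L₂(1 + α₂ΔT) ⇒ ΔT = (L₂ − L₁)/(α₁L₁ − α₂L₂)
L₂ − L₁ = 0.52953 − 0.52883 = 7.00×10⁻⁴ m
α₁L₁ − α₂L₂ = 1.7×10⁻⁵×0.52883 − 1.2×10⁻⁵×0.52953 = 2.63575×10⁻⁶ m/K
ΔT = 7.00×10⁻⁴ / 2.63575×10⁻⁶ = 265.579 K
T = 11.1 + 265.579 = 276.679 °C

T = 276.7 °C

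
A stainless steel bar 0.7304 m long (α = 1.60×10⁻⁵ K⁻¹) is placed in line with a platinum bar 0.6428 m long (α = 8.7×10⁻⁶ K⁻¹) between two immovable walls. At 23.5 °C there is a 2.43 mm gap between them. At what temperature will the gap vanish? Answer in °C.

α₁L₁ = 1.16864×10⁻⁵ m/K, α₂L₂ = 5.59236×10⁻⁶ m/K → total 1.727876×10⁻⁵ m/K
ΔT = g/(α₁L₁+α₂L₂) = 2.43×10⁻³ / 1.727876×10⁻⁵ = 140.64 K
T = 23.5 + 140.64 = 164.14 °C

T = 164 °C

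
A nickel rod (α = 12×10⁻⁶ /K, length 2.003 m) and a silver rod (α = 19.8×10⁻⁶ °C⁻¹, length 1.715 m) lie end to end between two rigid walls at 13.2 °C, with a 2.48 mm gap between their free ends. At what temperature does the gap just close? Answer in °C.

T = 56.0 °C

α₁L₁ = 2.4036×10⁻⁵ m/K, α₂L₂ = 3.3957×10⁻⁵ m/K → total 5.7993×10⁻⁵ m/K
ΔT = g/(α₁L₁+α₂L₂) = 2.48×10⁻³ / 5.7993×10⁻⁵ = 42.764 K
T = 13.2 + 42.764 = 55.964 °C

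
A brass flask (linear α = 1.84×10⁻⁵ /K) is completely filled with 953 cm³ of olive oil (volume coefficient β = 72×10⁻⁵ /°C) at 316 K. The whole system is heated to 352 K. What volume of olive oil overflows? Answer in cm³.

The flask also expands: β_container ≈ 3α = 5.52×10⁻⁵ /K
Net overflow = V₀(β_liq − 3α_cont)ΔT
β − 3α = 7.20×10⁻⁴ − 5.52×10⁻⁵ = 6.648×10⁻⁴ /K; ΔT = 36 K
ΔV = 953 × 6.648×10⁻⁴ × 36 = 22.8 cm³

22.8 cm³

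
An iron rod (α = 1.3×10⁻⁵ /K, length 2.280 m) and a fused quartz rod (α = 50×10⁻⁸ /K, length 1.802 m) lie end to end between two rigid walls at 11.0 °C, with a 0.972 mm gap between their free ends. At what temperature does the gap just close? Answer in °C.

α₁L₁ = 2.964×10⁻⁵ m/K, α₂L₂ = 9.010×10⁻⁷ m/K → total 3.0541×10⁻⁵ m/K
ΔT = g/(α₁L₁+α₂L₂) = 9.72×10⁻⁴ / 3.0541×10⁻⁵ = 31.826 K
T = 11.0 + 31.826 = 42.826 °C

T = 42.8 °C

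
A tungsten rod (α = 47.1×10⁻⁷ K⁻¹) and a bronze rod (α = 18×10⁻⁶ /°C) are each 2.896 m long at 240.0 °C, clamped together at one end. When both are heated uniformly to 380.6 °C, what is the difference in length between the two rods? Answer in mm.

5.41 mm

ΔT = 140.6 K
tungsten: ΔL = 47.1×10⁻⁷ × 2.896 m × 140.6 = 1.9178×10⁻³ m = 1.9178 mm
bronze: ΔL = 18×10⁻⁶ × 2.896 m × 140.6 = 7.3292×10⁻³ m = 7.3292 mm
difference = 7.3292 − 1.9178 = 5.4114 mm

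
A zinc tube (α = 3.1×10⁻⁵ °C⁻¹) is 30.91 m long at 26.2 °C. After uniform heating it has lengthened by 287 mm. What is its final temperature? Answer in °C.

ΔL = αL₀ΔT ⇒ ΔT = ΔL / (αL₀)
ΔT = 287×10⁻³ m / (3.1×10⁻⁵ × 30.91 m) = 299.52 K
T = 26.2 + 299.52 = 325.72 °C

T = 326 °C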